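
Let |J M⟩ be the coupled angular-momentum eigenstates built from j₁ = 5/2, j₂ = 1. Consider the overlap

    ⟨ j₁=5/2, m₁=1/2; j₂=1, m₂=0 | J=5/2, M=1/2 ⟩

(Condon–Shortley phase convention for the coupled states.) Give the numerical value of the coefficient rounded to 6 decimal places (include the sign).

triangle: 1!·4!·1!/7! = 24/5040
(j±m)!: 3!·2!·1!·1!·3!·2! = 144
prefactor² = (2J+1)·Δ·N² = 144/35
  k=0: +1/(0!·1!·2!·1!·2!·0!) = 1/4
  k=1: −1/(1!·0!·1!·0!·3!·1!) = -1/6
Σ = 1/12  ⇒  CG² = 144/35·(1/12)² = 1/35
CG = +√(1/35) = +0.169031

+√(1/35) = +0.169031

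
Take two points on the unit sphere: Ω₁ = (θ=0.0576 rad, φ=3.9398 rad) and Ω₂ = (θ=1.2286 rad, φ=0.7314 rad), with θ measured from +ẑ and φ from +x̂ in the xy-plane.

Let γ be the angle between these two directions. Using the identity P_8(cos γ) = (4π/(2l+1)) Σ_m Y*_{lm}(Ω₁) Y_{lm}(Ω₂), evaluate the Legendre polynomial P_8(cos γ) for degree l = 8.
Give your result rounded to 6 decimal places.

-0.210342

Addition theorem: P_8(cos γ) = (4π/17) Σ_m Y*_{lm}(Ω₁) Y_{lm}(Ω₂), m = −8…8:
  term(m=-8) = (0.000000, 0.000000)   from Y*(Ω₁)=(0.000000, 0.000000), Y(Ω₂)=(0.290269, 0.133822)
  term(m=-7) = (-0.000000, -0.000000)   from Y*(Ω₁)=(-0.000000, 0.000000), Y(Ω₂)=(0.180454, 0.418147)
  term(m=-6) = (0.000000, 0.000000)   from Y*(Ω₁)=(0.000000, -0.000000), Y(Ω₂)=(-0.057695, 0.171802)
  term(m=-5) = (0.000002, 0.000001)   from Y*(Ω₁)=(0.000004, 0.000005), Y(Ω₂)=(0.230895, -0.130797)
  term(m=-4) = (-0.000042, -0.000011)   from Y*(Ω₁)=(-0.000147, -0.000008), Y(Ω₂)=(0.287130, 0.063001)
  term(m=-3) = (-0.000358, -0.000073)   from Y*(Ω₁)=(0.001932, -0.001789), Y(Ω₂)=(-0.081089, -0.112771)
  term(m=-2) = (0.010546, 0.001418)   from Y*(Ω₁)=(-0.000860, 0.033575), Y(Ω₂)=(0.034149, -0.314976)
  term(m=-1) = (0.022276, 0.001490)   from Y*(Ω₁)=(-0.192582, -0.197580), Y(Ω₂)=(-0.060221, 0.054045)
  term(m=+0) = (-0.349400, 0.000000)   from Y*(Ω₁)=(1.094667, -0.000000), Y(Ω₂)=(-0.319184, 0.000000)
  term(m=+1) = (0.022276, -0.001490)   from Y*(Ω₁)=(0.192582, -0.197580), Y(Ω₂)=(0.060221, 0.054045)
  term(m=+2) = (0.010546, -0.001418)   from Y*(Ω₁)=(-0.000860, -0.033575), Y(Ω₂)=(0.034149, 0.314976)
  term(m=+3) = (-0.000358, 0.000073)   from Y*(Ω₁)=(-0.001932, -0.001789), Y(Ω₂)=(0.081089, -0.112771)
  term(m=+4) = (-0.000042, 0.000011)   from Y*(Ω₁)=(-0.000147, 0.000008), Y(Ω₂)=(0.287130, -0.063001)
  term(m=+5) = (0.000002, -0.000001)   from Y*(Ω₁)=(-0.000004, 0.000005), Y(Ω₂)=(-0.230895, -0.130797)
  term(m=+6) = (0.000000, -0.000000)   from Y*(Ω₁)=(0.000000, 0.000000), Y(Ω₂)=(-0.057695, -0.171802)
  term(m=+7) = (-0.000000, 0.000000)   from Y*(Ω₁)=(0.000000, 0.000000), Y(Ω₂)=(-0.180454, 0.418147)
  term(m=+8) = (0.000000, -0.000000)   from Y*(Ω₁)=(0.000000, -0.000000), Y(Ω₂)=(0.290269, -0.133822)
Total Σ_m = (-0.284554, -0.000000). Multiply by 0.739198: (-0.210342, -0.000000). P_8(cos γ) = -0.210342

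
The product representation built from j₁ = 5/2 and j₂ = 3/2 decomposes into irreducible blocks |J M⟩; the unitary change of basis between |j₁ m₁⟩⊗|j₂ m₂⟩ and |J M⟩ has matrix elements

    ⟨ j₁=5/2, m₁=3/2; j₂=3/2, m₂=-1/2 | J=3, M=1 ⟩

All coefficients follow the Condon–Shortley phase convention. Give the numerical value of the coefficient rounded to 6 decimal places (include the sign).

+√(49/120) ≈ +0.639010

triangle: 1!·4!·2!/8! = 48/40320
(j±m)!: 4!·1!·1!·2!·4!·2! = 2304
prefactor² = (2J+1)·Δ·N² = 96/5
  k=0: +1/(0!·1!·1!·1!·3!·1!) = 1/6
  k=1: −1/(1!·0!·0!·0!·4!·2!) = -1/48
Σ = 7/48  ⇒  CG² = 96/5·(7/48)² = 49/120
CG = +√(49/120) = +0.639010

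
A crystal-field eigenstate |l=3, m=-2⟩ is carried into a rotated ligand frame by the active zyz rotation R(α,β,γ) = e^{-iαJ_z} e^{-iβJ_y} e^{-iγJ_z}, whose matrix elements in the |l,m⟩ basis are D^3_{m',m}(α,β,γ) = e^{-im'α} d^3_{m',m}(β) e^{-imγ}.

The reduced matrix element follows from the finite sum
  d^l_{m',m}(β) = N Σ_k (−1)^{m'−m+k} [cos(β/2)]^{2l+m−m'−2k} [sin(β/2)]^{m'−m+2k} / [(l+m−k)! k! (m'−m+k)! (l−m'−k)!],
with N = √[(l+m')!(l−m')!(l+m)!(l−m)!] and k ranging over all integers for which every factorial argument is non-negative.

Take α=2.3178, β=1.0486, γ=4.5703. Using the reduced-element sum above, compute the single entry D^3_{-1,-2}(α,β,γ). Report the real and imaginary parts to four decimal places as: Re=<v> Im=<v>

Split into d^3_{-1,-2}(β=1.0486) × two z-phases.
Half-angle: c=0.865675, s=0.500607. N=√(2·24·1·120)=75.894664
Admissible k: 0..1 (factorial args all ≥0)
  k=0: (−1)^1·75.8947/(24)·0.8657^5·0.5006^1 = -0.769609
  k=1: (−1)^2·75.8947/(12)·0.8657^3·0.5006^3 = +0.514737
d^3_{-1,-2}(1.0486) = -0.769609 +0.514737 = -0.254873
D = (-0.679443+0.733728i)·(-0.254873)·(-0.959892+0.280368i) = -0.113795+0.228059i

Re=-0.1138 Im=0.2281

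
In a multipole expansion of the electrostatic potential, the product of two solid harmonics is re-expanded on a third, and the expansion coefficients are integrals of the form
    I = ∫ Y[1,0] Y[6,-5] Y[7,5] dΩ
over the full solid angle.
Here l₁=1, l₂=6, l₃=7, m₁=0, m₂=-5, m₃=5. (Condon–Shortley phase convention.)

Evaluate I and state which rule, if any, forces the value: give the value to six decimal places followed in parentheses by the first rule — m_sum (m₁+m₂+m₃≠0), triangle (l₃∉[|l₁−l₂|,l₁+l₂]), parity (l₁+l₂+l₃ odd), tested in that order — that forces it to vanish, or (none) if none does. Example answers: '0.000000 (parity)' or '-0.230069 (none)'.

-0.171413 (none)

Checks pass: Σm=0; 14 even; l₃=7∈[5,7].
(2·1+1)(2·6+1)(2·7+1) = 585
Δ: 0! 2! 12! / 15! → 1/1365
sum: t=0:+1/518400 = 1/518400
3j²(1 6 7; 0 0 0) = Δ·Π!·Σ² = 7/195  (sign -1)
sum: t=0:+1/39916800 = 1/39916800
3j²(1 6 7; 0 -5 5) = Δ·Π!·Σ² = 8/455  (sign +1)
combine: 4πI² = 585·7/195·8/455 = 24/65
take √, sign -1: I = -0.17141310
No selection rule forces the value: the integral is nonzero (none).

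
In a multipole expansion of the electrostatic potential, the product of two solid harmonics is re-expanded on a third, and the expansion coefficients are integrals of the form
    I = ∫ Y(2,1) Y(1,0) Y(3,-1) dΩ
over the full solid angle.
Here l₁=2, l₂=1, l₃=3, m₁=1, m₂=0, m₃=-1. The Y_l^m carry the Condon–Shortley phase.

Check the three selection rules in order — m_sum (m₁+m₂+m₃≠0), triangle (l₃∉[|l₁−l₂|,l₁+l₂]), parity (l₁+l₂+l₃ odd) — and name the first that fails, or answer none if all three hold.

Σmᵢ = 0  ✓
l₃∈[|l₁−l₂|,l₁+l₂]=[1,3], have l₃=3  ✓
Σlᵢ = 6 ⇒ even  ✓

none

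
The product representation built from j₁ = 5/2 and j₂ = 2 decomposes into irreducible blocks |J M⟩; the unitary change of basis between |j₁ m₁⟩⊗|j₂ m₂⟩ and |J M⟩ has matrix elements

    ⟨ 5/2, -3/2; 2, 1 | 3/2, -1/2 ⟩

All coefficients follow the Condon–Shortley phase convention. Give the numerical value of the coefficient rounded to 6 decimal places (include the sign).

+√(2/105) ≈ +0.138013

√[4·3!2!1!/7! · 1!4!3!1!1!2!] = √(96/35)
  +(−1)^2/∏(2,1,2,1,0,0)! = 1/4  (running 1/4)
  +(−1)^3/∏(3,0,1,0,1,1)! = -1/6  (running 1/12)
⟨..|..⟩ = √(96/35)·(1/12) = +0.138013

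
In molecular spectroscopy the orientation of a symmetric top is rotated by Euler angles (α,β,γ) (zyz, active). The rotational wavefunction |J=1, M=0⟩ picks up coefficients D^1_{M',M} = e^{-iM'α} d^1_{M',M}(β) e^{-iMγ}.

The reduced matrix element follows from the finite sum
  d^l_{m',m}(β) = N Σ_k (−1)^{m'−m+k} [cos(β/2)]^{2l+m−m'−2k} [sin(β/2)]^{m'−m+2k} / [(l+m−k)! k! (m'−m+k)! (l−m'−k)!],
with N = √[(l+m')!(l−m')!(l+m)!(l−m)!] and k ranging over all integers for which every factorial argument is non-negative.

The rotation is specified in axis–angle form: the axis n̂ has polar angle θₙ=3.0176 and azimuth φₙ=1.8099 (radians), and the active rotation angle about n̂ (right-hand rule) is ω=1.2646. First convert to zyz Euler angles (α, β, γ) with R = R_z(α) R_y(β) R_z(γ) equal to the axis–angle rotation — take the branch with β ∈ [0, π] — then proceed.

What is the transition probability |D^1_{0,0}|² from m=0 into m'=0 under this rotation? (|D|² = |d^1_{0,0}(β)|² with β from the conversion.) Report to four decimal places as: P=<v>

P=0.9787

Axis–angle → zyz. n̂ = (sinθₙcosφₙ, sinθₙsinφₙ, cosθₙ) = (-0.029290, +0.120157, -0.992323), ω = 1.2646.
R = I cosω + sinω [n̂]ₓ + (1−cosω) n̂n̂ᵀ gives
  R = [+0.302033, +0.943708, +0.134872; -0.948625, +0.311520, -0.055365; -0.094264, -0.111221, +0.989315]
β = atan2(√(R₁₃²+R₂₃²), R₃₃) = 0.146315; α = atan2(R₂₃, R₁₃) mod 2π = 5.893659; γ = atan2(R₃₂, −R₃₁) mod 2π = 5.415452
First d^1_{0,0}(β=0.1463), then the phase factors e^{-i(0)α} and e^{-i(0)γ}:
With c≡cos(β/2)=0.997325 and s≡sin(β/2)=0.073092, N=[1·1·1·1]^{1/2}=1.000000
k: max(0,(0)−(0))=0 … min(1+(0),1−(0))=1
  k=0: (−1)^0·1.0000/(1)·0.9973^2·0.0731^0 = +0.994658
  k=1: (−1)^1·1.0000/(1)·0.9973^0·0.0731^2 = -0.005342
d^1_{0,0}(0.1463) = +0.994658 -0.005342 = +0.989315
|D^1_{0,0}|² = |d^1_{0,0}(β)|² = (+0.989315)² = 0.978744 (the z-rotation phases have unit modulus)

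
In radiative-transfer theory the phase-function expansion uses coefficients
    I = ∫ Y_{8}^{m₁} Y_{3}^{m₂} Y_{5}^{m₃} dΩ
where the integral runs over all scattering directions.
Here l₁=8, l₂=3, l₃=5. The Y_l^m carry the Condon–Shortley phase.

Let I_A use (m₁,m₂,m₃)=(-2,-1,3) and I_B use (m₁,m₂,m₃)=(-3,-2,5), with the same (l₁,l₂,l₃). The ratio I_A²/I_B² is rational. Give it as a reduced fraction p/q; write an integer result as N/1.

675/11

l's match ⇒ only the (l;m) 3-j factors differ between A and B.
A: triangle coeff Δ(8,3,5) = 1/136136; Σ_t [2,2]: t=2:+1/3870720 = 1/3870720; (3j)²=675/136136 [(8 3 5; -2 -1 3)], sign=+1
B: triangle coeff Δ(8,3,5) = 1/136136; Σ_t [1,1]: t=1:−1/435456000 = -1/435456000; (3j)²=1/12376 [(8 3 5; -3 -2 5)], sign=-1
I_A²/I_B² = (675/136136)/(1/12376) = 675/11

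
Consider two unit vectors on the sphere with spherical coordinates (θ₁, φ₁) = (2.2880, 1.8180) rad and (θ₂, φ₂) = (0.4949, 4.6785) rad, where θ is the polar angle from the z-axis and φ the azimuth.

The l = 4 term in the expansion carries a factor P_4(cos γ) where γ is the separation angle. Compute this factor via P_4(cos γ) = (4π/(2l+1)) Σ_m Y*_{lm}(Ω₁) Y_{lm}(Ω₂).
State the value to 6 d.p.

Addition theorem: P_4(cos γ) = (4π/9) Σ_m Y*_{lm}(Ω₁) Y_{lm}(Ω₂), m = −4…4:
  term(m=-4) = 0.00139 + 0.00290j   from Y*(Ω₁)=0.07847 + 0.11926j, Y(Ω₂)=0.02231 + 0.00304j
  term(m=-3) = 0.02764 + 0.03104j   from Y*(Ω₁)=-0.23788 + 0.25968j, Y(Ω₂)=0.01198 - 0.11740j
  term(m=-2) = 0.10855 + 0.06839j   from Y*(Ω₁)=-0.33854 - 0.18249j, Y(Ω₂)=-0.33284 - 0.02259j
  term(m=-1) = 0.00260 + 0.00075j   from Y*(Ω₁)=0.00138 - 0.00548j, Y(Ω₂)=-0.01622 + 0.47843j
  term(m=+0) = -0.02908 + 0.00000j   from Y*(Ω₁)=-0.36265 + 0.00000j, Y(Ω₂)=0.08019 + 0.00000j
  term(m=+1) = 0.00260 - 0.00075j   from Y*(Ω₁)=-0.00138 - 0.00548j, Y(Ω₂)=0.01622 + 0.47843j
  term(m=+2) = 0.10855 - 0.06839j   from Y*(Ω₁)=-0.33854 + 0.18249j, Y(Ω₂)=-0.33284 + 0.02259j
  term(m=+3) = 0.02764 - 0.03104j   from Y*(Ω₁)=0.23788 + 0.25968j, Y(Ω₂)=-0.01198 - 0.11740j
  term(m=+4) = 0.00139 - 0.00290j   from Y*(Ω₁)=0.07847 - 0.11926j, Y(Ω₂)=0.02231 - 0.00304j
Σ over m = 0.25128 - 0.00000j; ×(4π/9) → 0.35085 - 0.00000j. Real part: 0.350847

0.350847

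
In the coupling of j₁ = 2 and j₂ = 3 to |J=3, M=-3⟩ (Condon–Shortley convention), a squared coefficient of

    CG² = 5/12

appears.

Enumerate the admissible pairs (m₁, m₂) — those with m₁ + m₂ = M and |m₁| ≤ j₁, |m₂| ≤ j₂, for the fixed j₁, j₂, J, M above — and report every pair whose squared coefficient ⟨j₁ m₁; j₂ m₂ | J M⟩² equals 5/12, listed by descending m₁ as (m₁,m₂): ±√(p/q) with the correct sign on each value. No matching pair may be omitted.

Admissible pairs with m₁+m₂ = M = -3: (-2,-1), (-1,-2), (0,-3)
  (m₁,m₂)=(0,-3): CG² = 5/12, CG = +√(5/12)   ← matches the target
  (m₁,m₂)=(-1,-2): CG² = 5/12, CG = −√(5/12)   ← matches the target
  (m₁,m₂)=(-2,-1): CG² = 1/6, CG = +√(1/6)
Pairs with CG² = 5/12: (0,-3): +√(5/12); (-1,-2): −√(5/12)

(0,-3): +√(5/12); (-1,-2): −√(5/12)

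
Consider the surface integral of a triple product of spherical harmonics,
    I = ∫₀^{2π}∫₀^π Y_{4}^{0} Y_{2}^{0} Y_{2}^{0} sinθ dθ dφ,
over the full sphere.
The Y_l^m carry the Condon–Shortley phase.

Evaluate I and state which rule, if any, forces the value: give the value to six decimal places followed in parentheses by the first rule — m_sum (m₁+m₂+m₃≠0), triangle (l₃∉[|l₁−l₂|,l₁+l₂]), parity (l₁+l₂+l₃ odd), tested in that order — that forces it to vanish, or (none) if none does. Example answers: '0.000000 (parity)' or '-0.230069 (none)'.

m-sum 0 ✓  L=8 even ✓  2≤2≤6 ✓
Π(2lᵢ+1) = 9×5×5 = 225
triangle coeff Δ(4,2,2) = 1/630
Σ_t [2,2]: t=2:+1/16 = 1/16
(3j)²=2/35 [(4 2 2; 0 0 0)], sign=+1
(m-triple is (0,0,0) — same symbol as above.)
⇒ 4πI² = 36/49
I = (+1)√(36/49/(4π)) = 0.24179554
No selection rule forces the value: the integral is nonzero (none).

0.241796 (none)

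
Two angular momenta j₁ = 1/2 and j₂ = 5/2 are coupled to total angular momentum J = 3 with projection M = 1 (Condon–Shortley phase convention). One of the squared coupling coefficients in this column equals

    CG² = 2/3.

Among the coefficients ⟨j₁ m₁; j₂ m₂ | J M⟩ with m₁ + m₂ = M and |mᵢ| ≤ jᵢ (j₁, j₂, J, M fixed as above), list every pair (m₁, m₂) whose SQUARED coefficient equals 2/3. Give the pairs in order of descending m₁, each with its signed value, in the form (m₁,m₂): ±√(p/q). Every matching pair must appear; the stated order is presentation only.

Admissible pairs with m₁+m₂ = M = 1: (-1/2,3/2), (1/2,1/2)
  (m₁,m₂)=(1/2,1/2): CG² = 2/3, CG = +√(2/3)   ← matches the target
  (m₁,m₂)=(-1/2,3/2): CG² = 1/3, CG = +√(1/3)
Pairs with CG² = 2/3: (1/2,1/2): +√(2/3)

(1/2,1/2): +√(2/3)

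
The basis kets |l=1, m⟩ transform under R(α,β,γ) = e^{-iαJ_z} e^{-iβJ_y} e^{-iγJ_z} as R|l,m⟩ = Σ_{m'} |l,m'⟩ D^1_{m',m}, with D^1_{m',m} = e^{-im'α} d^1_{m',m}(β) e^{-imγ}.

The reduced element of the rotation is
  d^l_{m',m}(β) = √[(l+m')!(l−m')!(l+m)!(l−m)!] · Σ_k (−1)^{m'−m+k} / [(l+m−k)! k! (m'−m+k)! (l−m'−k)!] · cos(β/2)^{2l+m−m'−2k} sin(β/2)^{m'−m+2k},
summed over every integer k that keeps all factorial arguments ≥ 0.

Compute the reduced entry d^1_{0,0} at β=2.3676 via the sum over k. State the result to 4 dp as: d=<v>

d=-0.7151

d^1_{0,0}(β=2.3676) via the finite sum:
Half-angle: c=0.377409, s=0.926047. N=√(1·1·1·1)=1.000000
Admissible k: 0..1 (factorial args all ≥0)
  k=0: (−1)^0·1.0000/(1)·0.3774^2·0.9260^0 = +0.142437
  k=1: (−1)^1·1.0000/(1)·0.3774^0·0.9260^2 = -0.857563
d^1_{0,0}(2.3676) = +0.142437 -0.857563 = -0.715126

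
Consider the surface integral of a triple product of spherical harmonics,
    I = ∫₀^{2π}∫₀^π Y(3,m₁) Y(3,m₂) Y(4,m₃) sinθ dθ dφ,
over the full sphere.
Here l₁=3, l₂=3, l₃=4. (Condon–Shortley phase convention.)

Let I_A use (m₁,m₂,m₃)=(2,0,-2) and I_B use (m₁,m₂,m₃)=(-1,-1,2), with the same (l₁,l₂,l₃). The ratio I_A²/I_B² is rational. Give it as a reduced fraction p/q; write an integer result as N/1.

3/40

Shared (l₁,l₂,l₃)=(3,3,4): N and (l;000)² cancel in I_A²/I_B².
A: Δ = 2!·4!·4!/11! = 1/34650; Racah Σ t=0..1: t=0:+1/72 t=1:−1/96 = 1/288; ⇒ 3j(3 3 4; 2 0 -2)² = 1/462, sgn +1
B: Δ = 2!·4!·4!/11! = 1/34650; Racah Σ t=0..2: t=0:+1/192 t=1:−1/36 t=2:+1/192 = -5/288; ⇒ 3j(3 3 4; -1 -1 2)² = 20/693, sgn -1
I_A²/I_B² = (1/462)/(20/693) = 3/40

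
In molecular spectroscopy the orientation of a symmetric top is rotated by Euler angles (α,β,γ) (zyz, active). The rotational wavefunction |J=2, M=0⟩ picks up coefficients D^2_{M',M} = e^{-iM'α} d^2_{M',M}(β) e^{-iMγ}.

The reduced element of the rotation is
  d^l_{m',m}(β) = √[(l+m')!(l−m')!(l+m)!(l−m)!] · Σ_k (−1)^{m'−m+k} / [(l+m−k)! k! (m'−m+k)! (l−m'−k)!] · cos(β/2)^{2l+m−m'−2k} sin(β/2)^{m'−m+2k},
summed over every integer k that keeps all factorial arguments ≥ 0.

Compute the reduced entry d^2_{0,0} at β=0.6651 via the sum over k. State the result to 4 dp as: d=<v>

d=0.4287

d^2_{0,0}(β=0.6651) via the finite sum:
With c≡cos(β/2)=0.945213 and s≡sin(β/2)=0.326454, N=[2·2·2·2]^{1/2}=4.000000
k: max(0,(0)−(0))=0 … min(2+(0),2−(0))=2
  k=0: (−1)^0·4.0000/(4)·0.9452^4·0.3265^0 = +0.798213
  k=1: (−1)^1·4.0000/(1)·0.9452^2·0.3265^2 = -0.380859
  k=2: (−1)^2·4.0000/(4)·0.9452^0·0.3265^4 = +0.011358
d^2_{0,0}(0.6651) = +0.798213 -0.380859 +0.011358 = +0.428711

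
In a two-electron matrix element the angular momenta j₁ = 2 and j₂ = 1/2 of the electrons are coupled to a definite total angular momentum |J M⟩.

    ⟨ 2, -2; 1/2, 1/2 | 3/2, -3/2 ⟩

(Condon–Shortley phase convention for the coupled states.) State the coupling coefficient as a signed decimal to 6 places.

-0.894427

triangle: 1!×3!×0!/5! = 6/120
(j±m)!: 0!×4!×1!×0!×0!×3! = 144
prefactor² = (2J+1)×Δ×N² = 144/5
  k=1: −1/(1!×0!×3!×0!×0!×0!) = -1/6
Σ = -1/6  ⇒  CG² = 144/5×(-1/6)² = 4/5
CG = −√(4/5) = -0.894427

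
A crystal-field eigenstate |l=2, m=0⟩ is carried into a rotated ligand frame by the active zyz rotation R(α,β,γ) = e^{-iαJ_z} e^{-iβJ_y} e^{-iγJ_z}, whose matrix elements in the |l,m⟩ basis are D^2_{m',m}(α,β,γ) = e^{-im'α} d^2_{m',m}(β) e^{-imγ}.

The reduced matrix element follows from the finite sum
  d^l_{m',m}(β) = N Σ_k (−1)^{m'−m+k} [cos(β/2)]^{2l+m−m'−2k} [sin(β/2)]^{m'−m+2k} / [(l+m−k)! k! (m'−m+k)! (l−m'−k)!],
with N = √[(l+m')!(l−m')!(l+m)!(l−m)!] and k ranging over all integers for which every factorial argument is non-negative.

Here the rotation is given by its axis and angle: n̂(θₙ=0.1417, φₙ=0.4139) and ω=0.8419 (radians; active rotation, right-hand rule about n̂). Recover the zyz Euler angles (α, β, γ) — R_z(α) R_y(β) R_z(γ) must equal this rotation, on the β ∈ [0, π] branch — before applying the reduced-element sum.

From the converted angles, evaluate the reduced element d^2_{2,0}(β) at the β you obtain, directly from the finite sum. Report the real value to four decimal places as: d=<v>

Axis–angle → zyz. n̂ = (sinθₙcosφₙ, sinθₙsinφₙ, cosθₙ) = (+0.129301, +0.056799, +0.989977), ω = 0.8419.
R = I cosω + sinω [n̂]ₓ + (1−cosω) n̂n̂ᵀ gives
  R = [+0.671630, -0.735981, +0.085115; +0.740887, +0.667124, -0.077669; +0.000381, +0.115225, +0.993339]
β = atan2(√(R₁₃²+R₂₃²), R₃₃) = 0.115482; α = atan2(R₂₃, R₁₃) mod 2π = 5.543495; γ = atan2(R₃₂, −R₃₁) mod 2π = 1.574102
d^2_{2,0}(β=0.1155) via the finite sum:
Half-angle: c=0.998333, s=0.057709. N=√(24·1·2·2)=9.797959
k: max(0,(0)−(2))=0 … min(2+(0),2−(2))=0
  k=0: (−1)^2·9.7980/(4)·0.9983^2·0.0577^2 = +0.008130
d^2_{2,0}(0.1155) = +0.008130

d=0.0081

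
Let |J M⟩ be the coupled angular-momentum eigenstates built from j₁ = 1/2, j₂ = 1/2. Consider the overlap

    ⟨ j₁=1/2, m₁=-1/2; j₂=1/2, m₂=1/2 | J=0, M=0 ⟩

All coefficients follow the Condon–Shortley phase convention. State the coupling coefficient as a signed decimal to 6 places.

√[1·1!0!0!/2! · 0!1!1!0!0!0!] = √(1/2)
  +(−1)^1/∏(1,0,0,0,0,0)! = -1  (running -1)
⟨..|..⟩ = √(1/2)·(-1) = -0.707107

-0.707107  (= −√(1/2))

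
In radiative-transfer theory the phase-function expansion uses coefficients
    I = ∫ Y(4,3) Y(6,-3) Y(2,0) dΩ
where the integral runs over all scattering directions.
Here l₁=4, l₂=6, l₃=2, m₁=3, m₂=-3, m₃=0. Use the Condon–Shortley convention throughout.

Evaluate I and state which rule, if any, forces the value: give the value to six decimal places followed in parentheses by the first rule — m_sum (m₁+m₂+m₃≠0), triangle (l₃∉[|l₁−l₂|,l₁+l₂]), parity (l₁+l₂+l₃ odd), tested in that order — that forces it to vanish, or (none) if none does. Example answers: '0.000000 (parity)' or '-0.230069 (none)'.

Rules hold: Σm=0, L=12 even, 2≤2≤10.
N = 9·13·5 = 585
Δ = 8!·0!·4!/13! = 1/6435
Racah Σ t=4..4: t=4:+1/2304 = 1/2304
⇒ 3j(4 6 2; 0 0 0)² = 5/143, sgn +1
Racah Σ t=1..1: t=1:−1/20160 = -1/20160
⇒ 3j(4 6 2; 3 -3 0)² = 12/715, sgn -1
4πI² = N·(3j₀)²·(3jₘ)² = 540/1573
I = -1·√(0.343293/4π) = -0.16528277
No selection rule forces the value: the integral is nonzero (none).

-0.165283 (none)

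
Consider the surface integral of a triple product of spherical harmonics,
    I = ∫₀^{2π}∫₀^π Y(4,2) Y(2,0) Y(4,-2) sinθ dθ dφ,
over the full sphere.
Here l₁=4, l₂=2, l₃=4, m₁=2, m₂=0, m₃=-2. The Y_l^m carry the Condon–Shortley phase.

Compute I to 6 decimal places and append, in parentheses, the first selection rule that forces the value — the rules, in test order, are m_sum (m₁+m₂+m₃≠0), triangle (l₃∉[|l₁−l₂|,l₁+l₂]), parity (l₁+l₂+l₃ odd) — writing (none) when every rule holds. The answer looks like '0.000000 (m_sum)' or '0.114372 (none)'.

0.065536 (none)

Checks pass: Σm=0; 10 even; l₃=4∈[2,6].
(2·4+1)(2·2+1)(2·4+1) = 405
Δ: 2! 6! 2! / 11! → 1/13860
sum: t=0:+1/192 t=1:−1/36 t=2:+1/192 = -5/288
3j²(4 2 4; 0 0 0) = Δ·Π!·Σ² = 20/693  (sign -1)
sum: t=0:+1/192 t=1:−1/120 t=2:+1/2880 = -1/360
3j²(4 2 4; 2 0 -2) = Δ·Π!·Σ² = 16/3465  (sign -1)
combine: 4πI² = 405·20/693·16/3465 = 320/5929
take √, sign +1: I = 0.06553591
No selection rule forces the value: the integral is nonzero (none).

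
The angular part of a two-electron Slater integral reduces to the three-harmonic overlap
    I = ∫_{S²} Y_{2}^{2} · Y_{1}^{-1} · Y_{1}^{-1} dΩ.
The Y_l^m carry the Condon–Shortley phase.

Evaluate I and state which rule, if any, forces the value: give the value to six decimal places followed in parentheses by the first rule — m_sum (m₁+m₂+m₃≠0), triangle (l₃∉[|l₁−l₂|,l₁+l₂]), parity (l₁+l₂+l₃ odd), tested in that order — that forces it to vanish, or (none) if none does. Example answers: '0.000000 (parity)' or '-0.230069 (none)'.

Rules hold: Σm=0, L=4 even, 1≤1≤3.
N = 5·3·3 = 45
Δ = 2!·2!·0!/5! = 1/30
Racah Σ t=1..1: t=1:−1/1 = -1/1
⇒ 3j(2 1 1; 0 0 0)² = 2/15, sgn +1
Racah Σ t=0..0: t=0:+1/4 = 1/4
⇒ 3j(2 1 1; 2 -1 -1)² = 1/5, sgn +1
4πI² = N·(3j₀)²·(3jₘ)² = 6/5
I = +1·√(1.2/4π) = 0.30901936
No selection rule forces the value: the integral is nonzero (none).

0.309019 (none)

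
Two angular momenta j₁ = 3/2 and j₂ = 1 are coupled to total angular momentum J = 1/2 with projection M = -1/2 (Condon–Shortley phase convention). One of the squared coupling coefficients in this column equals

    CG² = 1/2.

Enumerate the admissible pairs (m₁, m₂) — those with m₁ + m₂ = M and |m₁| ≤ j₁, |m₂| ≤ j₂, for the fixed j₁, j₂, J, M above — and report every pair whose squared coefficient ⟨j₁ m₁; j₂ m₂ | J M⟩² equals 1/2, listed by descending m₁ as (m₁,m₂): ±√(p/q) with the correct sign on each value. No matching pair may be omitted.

(-3/2,1): +√(1/2)

Admissible pairs with m₁+m₂ = M = -1/2: (-3/2,1), (-1/2,0), (1/2,-1)
  (m₁,m₂)=(1/2,-1): CG² = 1/6, CG = +√(1/6)
  (m₁,m₂)=(-1/2,0): CG² = 1/3, CG = −√(1/3)
  (m₁,m₂)=(-3/2,1): CG² = 1/2, CG = +√(1/2)   ← matches the target
Pairs with CG² = 1/2: (-3/2,1): +√(1/2)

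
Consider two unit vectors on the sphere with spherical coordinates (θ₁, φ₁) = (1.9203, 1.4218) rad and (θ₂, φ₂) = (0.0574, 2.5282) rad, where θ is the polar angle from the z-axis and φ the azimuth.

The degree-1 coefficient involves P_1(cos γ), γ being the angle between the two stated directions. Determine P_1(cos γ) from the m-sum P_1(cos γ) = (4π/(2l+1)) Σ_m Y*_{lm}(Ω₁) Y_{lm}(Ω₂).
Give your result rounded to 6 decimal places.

Summing Y*_{l m}(θ₁,φ₁)·Y_{l m}(θ₂,φ₂) over m ∈ [−1, 1]; prefactor 4π/(2·1+1) = 4.188790:
  m=-1: (0.048186, 0.321010) × (-0.016207, -0.011410) = (0.002882, -0.005752)  (running Σ = (0.002882, -0.005752))
  m=0: (-0.167313, -0.000000) × (0.487798, 0.000000) = (-0.081615, -0.000000)  (running Σ = (-0.078733, -0.005752))
  m=1: (-0.048186, 0.321010) × (0.016207, -0.011410) = (0.002882, 0.005752)  (running Σ = (-0.075852, 0.000000))
Σ over m = (-0.075852, 0.000000); ×(4π/3) → (-0.317727, 0.000000). Real part: -0.317727

-0.317727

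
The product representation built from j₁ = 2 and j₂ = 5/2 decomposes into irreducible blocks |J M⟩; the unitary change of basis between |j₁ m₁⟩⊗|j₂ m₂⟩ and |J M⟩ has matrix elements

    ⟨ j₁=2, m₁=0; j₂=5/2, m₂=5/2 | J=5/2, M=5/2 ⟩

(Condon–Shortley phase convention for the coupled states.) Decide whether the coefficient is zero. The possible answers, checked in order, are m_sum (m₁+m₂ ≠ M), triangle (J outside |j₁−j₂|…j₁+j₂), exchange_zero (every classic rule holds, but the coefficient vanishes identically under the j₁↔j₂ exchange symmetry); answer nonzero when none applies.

nonzero

m-sum: m₁+m₂ = 0+5/2 = 5/2, M = 5/2  ✓
triangle: |j₁−j₂| = 1/2 ≤ J = 5/2 ≤ j₁+j₂ = 9/2  ✓
exchange: j₁≠j₂ or m₁≠m₂ — the exchange symmetry imposes no constraint here
value check: CG = +√(5/14) = +0.597614 ≠ 0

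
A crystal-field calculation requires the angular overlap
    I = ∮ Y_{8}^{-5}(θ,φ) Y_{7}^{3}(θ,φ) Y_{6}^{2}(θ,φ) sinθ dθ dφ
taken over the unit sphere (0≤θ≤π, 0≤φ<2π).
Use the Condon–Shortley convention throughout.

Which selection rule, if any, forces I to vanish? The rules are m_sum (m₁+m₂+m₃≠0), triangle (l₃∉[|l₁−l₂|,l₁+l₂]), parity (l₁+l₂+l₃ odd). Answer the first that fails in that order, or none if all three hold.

parity

Σmᵢ = 0  ✓
l₃∈[|l₁−l₂|,l₁+l₂]=[1,15], have l₃=6  ✓
Σlᵢ = 21 ⇒ odd  ✗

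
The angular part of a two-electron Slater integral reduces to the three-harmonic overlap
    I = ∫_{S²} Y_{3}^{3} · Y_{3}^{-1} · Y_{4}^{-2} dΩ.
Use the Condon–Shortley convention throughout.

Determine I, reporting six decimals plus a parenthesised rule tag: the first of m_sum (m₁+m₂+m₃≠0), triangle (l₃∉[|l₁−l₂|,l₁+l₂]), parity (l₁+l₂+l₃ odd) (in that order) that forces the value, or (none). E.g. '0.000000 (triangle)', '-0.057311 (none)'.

Rules hold: Σm=0, L=10 even, 0≤4≤6.
N = 7·7·9 = 441
Δ = 2!·4!·4!/11! = 1/34650
Racah Σ t=0..2: t=0:+1/72 t=1:−1/16 t=2:+1/72 = -5/144
⇒ 3j(3 3 4; 0 0 0)² = 2/77, sgn -1
Racah Σ t=0..0: t=0:+1/192 = 1/192
⇒ 3j(3 3 4; 3 -1 -2)² = 3/77, sgn +1
4πI² = N·(3j₀)²·(3jₘ)² = 54/121
I = -1·√(0.446281/4π) = -0.18845135
No selection rule forces the value: the integral is nonzero (none).

-0.188451 (none)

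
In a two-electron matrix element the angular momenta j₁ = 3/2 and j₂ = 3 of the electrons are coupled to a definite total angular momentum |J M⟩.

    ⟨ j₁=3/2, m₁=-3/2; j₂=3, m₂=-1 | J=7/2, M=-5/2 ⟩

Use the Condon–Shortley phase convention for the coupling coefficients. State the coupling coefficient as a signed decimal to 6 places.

triangle: 1!·2!·5!/9! = 240/362880
(j±m)!: 0!·3!·2!·4!·1!·6! = 207360
prefactor² = (2J+1)·Δ·N² = 7680/7
  k=1: −1/(1!·0!·2!·1!·0!·4!) = -1/48
Σ = -1/48  ⇒  CG² = 7680/7·(-1/48)² = 10/21
CG = −√(10/21) = -0.690066

-0.690066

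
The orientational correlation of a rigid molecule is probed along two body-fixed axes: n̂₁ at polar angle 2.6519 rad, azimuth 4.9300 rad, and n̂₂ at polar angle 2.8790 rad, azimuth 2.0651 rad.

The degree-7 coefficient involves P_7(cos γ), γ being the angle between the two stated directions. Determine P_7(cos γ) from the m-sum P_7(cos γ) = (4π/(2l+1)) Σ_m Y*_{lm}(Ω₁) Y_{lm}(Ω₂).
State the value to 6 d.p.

0.026615

Expand P_7 via completeness: Σ_{m} conj(Y_{7,m}) at Ω₁ times Y_{7,m} at Ω₂ —
  m=-7: (-0.00254 + 0.00012j) × (-0.00001 - 0.00004j) = 0.00000 + 0.00000j  (running Σ = 0.00000 + 0.00000j)
  m=-6: (0.00468 + 0.01725j) × (-0.00054 - 0.00010j) = -0.00000 - 0.00001j  (running Σ = -0.00000 - 0.00001j)
  m=-5: (0.06826 - 0.03578j) × (-0.00299 + 0.00377j) = -0.00007 + 0.00036j  (running Σ = -0.00007 + 0.00035j)
  m=-4: (-0.14553 - 0.17266j) × (0.01161 + 0.02697j) = 0.00297 - 0.00593j  (running Σ = 0.00290 - 0.00557j)
  m=-3: (-0.26803 + 0.35051j) × (0.12689 + 0.01118j) = -0.03793 + 0.04148j  (running Σ = -0.03503 + 0.03591j)
  m=-2: (0.44489 + 0.20685j) × (0.20596 - 0.31287j) = 0.15635 - 0.09659j  (running Σ = 0.12132 - 0.06068j)
  m=-1: (0.01651 - 0.07468j) × (-0.30171 - 0.55983j) = -0.04679 + 0.01329j  (running Σ = 0.07453 - 0.04740j)
  m=0: (0.44344 + 0.00000j) × (-0.26449 + 0.00000j) = -0.11728 + 0.00000j  (running Σ = -0.04276 - 0.04740j)
  m=1: (-0.01651 - 0.07468j) × (0.30171 - 0.55983j) = -0.04679 - 0.01329j  (running Σ = -0.08955 - 0.06068j)
  m=2: (0.44489 - 0.20685j) × (0.20596 + 0.31287j) = 0.15635 + 0.09659j  (running Σ = 0.06680 + 0.03591j)
  m=3: (0.26803 + 0.35051j) × (-0.12689 + 0.01118j) = -0.03793 - 0.04148j  (running Σ = 0.02887 - 0.00557j)
  m=4: (-0.14553 + 0.17266j) × (0.01161 - 0.02697j) = 0.00297 + 0.00593j  (running Σ = 0.03184 + 0.00035j)
  m=5: (-0.06826 - 0.03578j) × (0.00299 + 0.00377j) = -0.00007 - 0.00036j  (running Σ = 0.03177 - 0.00001j)
  m=6: (0.00468 - 0.01725j) × (-0.00054 + 0.00010j) = -0.00000 + 0.00001j  (running Σ = 0.03177 + 0.00000j)
  m=7: (0.00254 + 0.00012j) × (0.00001 - 0.00004j) = 0.00000 - 0.00000j  (running Σ = 0.03177 - 0.00000j)
Total Σ_m = 0.03177 - 0.00000j. Multiply by 0.837758: 0.02661 - 0.00000j. P_7(cos γ) = 0.026615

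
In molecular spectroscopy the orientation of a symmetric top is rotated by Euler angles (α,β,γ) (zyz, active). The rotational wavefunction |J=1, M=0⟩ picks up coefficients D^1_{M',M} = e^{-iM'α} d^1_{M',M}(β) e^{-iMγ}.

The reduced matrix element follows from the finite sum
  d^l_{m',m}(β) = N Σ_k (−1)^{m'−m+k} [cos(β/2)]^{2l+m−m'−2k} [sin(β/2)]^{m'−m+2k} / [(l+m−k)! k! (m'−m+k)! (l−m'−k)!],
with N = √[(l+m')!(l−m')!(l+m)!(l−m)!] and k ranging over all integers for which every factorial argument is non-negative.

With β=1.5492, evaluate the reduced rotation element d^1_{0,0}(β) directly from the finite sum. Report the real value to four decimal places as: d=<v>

d=0.0216

d^1_{0,0}(β=1.5492) via the finite sum:
Half-angle: c=0.714701, s=0.699430. N=√(1·1·1·1)=1.000000
Admissible k: 0..1 (factorial args all ≥0)
  k=0: (−1)^0·1.0000/(1)·0.7147^2·0.6994^0 = +0.510797
  k=1: (−1)^1·1.0000/(1)·0.7147^0·0.6994^2 = -0.489203
d^1_{0,0}(1.5492) = +0.510797 -0.489203 = +0.021595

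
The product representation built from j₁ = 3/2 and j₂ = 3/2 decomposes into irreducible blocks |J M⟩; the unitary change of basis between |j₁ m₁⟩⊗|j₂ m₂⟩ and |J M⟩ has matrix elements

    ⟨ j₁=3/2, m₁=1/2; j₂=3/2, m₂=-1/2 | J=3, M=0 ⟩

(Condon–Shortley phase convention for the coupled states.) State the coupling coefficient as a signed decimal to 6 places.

j₁+j₂−J=0  J+j₁−j₂=3  J−j₁+j₂=3  j₁+j₂+J+1=7
(j₁±m₁, j₂±m₂, J±M) = (2,1,1,2,3,3)
P² = 36/5
sum k=0..0:
  [0] +1/4 = 1/4
S = 1/4
C² = P²·S² = 9/20 ; C = +0.670820

+√(9/20) = +0.670820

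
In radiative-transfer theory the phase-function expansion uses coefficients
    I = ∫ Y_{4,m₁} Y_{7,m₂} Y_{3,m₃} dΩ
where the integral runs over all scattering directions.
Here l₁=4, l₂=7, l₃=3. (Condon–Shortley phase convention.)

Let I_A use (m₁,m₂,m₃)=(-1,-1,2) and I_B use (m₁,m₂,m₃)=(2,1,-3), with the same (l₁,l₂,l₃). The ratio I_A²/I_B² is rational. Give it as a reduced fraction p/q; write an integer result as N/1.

12/1

Shared (l₁,l₂,l₃)=(4,7,3): N and (l;000)² cancel in I_A²/I_B².
A: Δ = 8!·0!·6!/15! = 1/45045; Racah Σ t=5..5: t=5:−1/86400 = -1/86400; ⇒ 3j(4 7 3; -1 -1 2)² = 16/2145, sgn +1
B: Δ = 8!·0!·6!/15! = 1/45045; Racah Σ t=2..2: t=2:+1/1036800 = 1/1036800; ⇒ 3j(4 7 3; 2 1 -3)² = 4/6435, sgn +1
I_A²/I_B² = (16/2145)/(4/6435) = 12/1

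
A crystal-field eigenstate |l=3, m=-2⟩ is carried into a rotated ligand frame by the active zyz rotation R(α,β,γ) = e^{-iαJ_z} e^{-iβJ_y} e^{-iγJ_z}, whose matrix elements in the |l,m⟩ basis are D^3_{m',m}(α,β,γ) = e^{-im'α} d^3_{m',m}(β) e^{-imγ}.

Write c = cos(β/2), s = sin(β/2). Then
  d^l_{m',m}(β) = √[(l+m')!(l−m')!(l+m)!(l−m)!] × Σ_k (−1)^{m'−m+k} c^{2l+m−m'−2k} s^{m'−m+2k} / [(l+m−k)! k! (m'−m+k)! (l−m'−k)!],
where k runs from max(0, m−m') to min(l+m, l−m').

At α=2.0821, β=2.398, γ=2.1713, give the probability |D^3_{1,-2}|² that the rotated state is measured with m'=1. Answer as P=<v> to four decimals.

Split into d^3_{1,-2}(β=2.3980) × two z-phases.
c=cos(2.398000/2)=0.363290, s=sin(2.398000/2)=0.931676; N=√[24·2·1·120]=75.894664
The bounds max(0,m−m')=0 and min(l+m,l−m')=1 give 2 terms
  k=0: (−1)^3·75.8947/(12)·0.3633^3·0.9317^3 = -0.245236
  k=1: (−1)^4·75.8947/(24)·0.3633^1·0.9317^5 = +0.806451
d^3_{1,-2}(2.3980) = -0.245236 +0.806451 = +0.561215
|D^3_{1,-2}|² = |d^3_{1,-2}(β)|² = (+0.561215)² = 0.314963 (the z-rotation phases have unit modulus)

P=0.3150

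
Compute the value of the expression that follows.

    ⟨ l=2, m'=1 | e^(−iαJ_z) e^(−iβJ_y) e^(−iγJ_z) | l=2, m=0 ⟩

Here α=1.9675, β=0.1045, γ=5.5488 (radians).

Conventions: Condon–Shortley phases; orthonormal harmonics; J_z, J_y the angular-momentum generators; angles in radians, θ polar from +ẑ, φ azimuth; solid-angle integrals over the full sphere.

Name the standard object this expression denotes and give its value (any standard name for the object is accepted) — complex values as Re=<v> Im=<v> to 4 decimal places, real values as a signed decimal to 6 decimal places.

Wigner D-matrix element, Re=0.0491 Im=0.1172

This is a Wigner D-matrix element — the rotation-matrix element ⟨l m'| R(α,β,γ) |l m⟩ in the angular-momentum basis.
Split into d^2_{1,0}(β=0.1045) × two z-phases.
Half-angle: c=0.998635, s=0.052226. N=√(6·1·2·2)=4.898979
k: max(0,(0)−(1))=0 … min(2+(0),2−(1))=1
  k=0: (−1)^1·4.8990/(2)·0.9986^3·0.0522^1 = -0.127405
  k=1: (−1)^2·4.8990/(2)·0.9986^1·0.0522^3 = +0.000348
d^2_{1,0}(0.1045) = -0.127405 +0.000348 = -0.127056
Phases: e^{-i·(1)·1.9675}=-0.386380-0.922340i, e^{-i·(0)·5.5488}=+1.000000+0.000000i ⇒ D=+0.049092+0.117189i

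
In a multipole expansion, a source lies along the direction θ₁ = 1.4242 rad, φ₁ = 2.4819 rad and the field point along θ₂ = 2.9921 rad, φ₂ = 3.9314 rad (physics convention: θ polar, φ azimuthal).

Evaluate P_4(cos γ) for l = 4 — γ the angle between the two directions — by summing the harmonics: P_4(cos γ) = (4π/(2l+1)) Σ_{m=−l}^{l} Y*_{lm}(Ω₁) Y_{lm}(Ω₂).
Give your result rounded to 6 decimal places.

0.316007

Addition theorem: P_4(cos γ) = (4π/9) Σ_m Y*_{lm}(Ω₁) Y_{lm}(Ω₂), m = −4…4:
  term(m=-4) = 0.00008 + 0.00004j   from Y*(Ω₁)=-0.37139 - 0.20425j, Y(Ω₂)=-0.00022 + 0.00000j
  term(m=-3) = 0.00026 - 0.00068j   from Y*(Ω₁)=0.07028 + 0.16246j, Y(Ω₂)=-0.00293 - 0.00285j
  term(m=-2) = 0.01172 + 0.00290j   from Y*(Ω₁)=-0.06928 + 0.26973j, Y(Ω₂)=-0.00038 - 0.04337j
  term(m=-1) = 0.00632 - 0.05182j   from Y*(Ω₁)=0.15399 - 0.11944j, Y(Ω₂)=0.18858 - 0.19025j
  term(m=+0) = 0.18956 + 0.00000j   from Y*(Ω₁)=0.25133 + 0.00000j, Y(Ω₂)=0.75424 + 0.00000j
  term(m=+1) = 0.00632 + 0.05182j   from Y*(Ω₁)=-0.15399 - 0.11944j, Y(Ω₂)=-0.18858 - 0.19025j
  term(m=+2) = 0.01172 - 0.00290j   from Y*(Ω₁)=-0.06928 - 0.26973j, Y(Ω₂)=-0.00038 + 0.04337j
  term(m=+3) = 0.00026 + 0.00068j   from Y*(Ω₁)=-0.07028 + 0.16246j, Y(Ω₂)=0.00293 - 0.00285j
  term(m=+4) = 0.00008 - 0.00004j   from Y*(Ω₁)=-0.37139 + 0.20425j, Y(Ω₂)=-0.00022 - 0.00000j
Total Σ_m = 0.22632 - 0.00000j. Multiply by 1.396263: 0.31601 - 0.00000j. P_4(cos γ) = 0.316007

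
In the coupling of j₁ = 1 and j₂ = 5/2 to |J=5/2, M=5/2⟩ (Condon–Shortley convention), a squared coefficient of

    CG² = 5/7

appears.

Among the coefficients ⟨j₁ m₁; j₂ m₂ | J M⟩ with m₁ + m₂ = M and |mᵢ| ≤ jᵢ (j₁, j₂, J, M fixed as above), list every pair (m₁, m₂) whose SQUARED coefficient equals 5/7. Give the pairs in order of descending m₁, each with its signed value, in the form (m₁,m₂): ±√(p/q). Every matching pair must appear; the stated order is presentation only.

Admissible pairs with m₁+m₂ = M = 5/2: (0,5/2), (1,3/2)
  (m₁,m₂)=(1,3/2): CG² = 2/7, CG = +√(2/7)
  (m₁,m₂)=(0,5/2): CG² = 5/7, CG = −√(5/7)   ← matches the target
Pairs with CG² = 5/7: (0,5/2): −√(5/7)

(0,5/2): −√(5/7)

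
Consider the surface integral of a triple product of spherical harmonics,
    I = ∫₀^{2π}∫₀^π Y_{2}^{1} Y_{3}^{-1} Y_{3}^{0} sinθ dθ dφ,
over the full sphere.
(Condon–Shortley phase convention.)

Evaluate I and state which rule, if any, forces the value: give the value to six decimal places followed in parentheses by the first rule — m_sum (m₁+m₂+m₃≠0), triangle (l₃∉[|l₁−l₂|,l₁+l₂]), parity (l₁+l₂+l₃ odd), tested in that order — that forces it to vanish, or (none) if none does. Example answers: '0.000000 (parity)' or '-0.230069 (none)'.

Rules hold: Σm=0, L=8 even, 1≤3≤5.
N = 5·7·7 = 245
Δ = 2!·2!·4!/9! = 1/3780
Racah Σ t=0..2: t=0:+1/24 t=1:−1/4 t=2:+1/24 = -1/6
⇒ 3j(2 3 3; 0 0 0)² = 4/105, sgn +1
Racah Σ t=0..1: t=0:+1/8 t=1:−1/12 = 1/24
⇒ 3j(2 3 3; 1 -1 0)² = 1/210, sgn -1
4πI² = N·(3j₀)²·(3jₘ)² = 2/45
I = -1·√(0.0444444/4π) = -0.05947080
No selection rule forces the value: the integral is nonzero (none).

-0.059471 (none)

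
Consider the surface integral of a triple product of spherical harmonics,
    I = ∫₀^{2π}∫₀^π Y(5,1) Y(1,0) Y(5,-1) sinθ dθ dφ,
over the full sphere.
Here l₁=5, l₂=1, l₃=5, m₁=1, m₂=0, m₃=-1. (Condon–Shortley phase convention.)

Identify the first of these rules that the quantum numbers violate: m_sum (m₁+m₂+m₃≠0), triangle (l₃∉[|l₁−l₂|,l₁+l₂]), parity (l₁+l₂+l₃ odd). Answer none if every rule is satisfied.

azimuthal sum: 1 + 0 − 1 = 0  ✓
4 ≤ 5 ≤ 6 (triangle on l)  ✓
L = 5 + 1 + 5 = 11 (odd)  ✗

parity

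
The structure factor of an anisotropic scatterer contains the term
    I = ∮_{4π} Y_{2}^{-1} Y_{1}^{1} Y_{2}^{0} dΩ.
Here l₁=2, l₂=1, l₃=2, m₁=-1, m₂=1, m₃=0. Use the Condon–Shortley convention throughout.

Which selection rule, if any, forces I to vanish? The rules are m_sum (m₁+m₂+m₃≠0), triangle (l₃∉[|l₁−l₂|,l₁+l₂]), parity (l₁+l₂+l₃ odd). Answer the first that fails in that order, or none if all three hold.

parity

azimuthal sum: -1 + 1 + 0 = 0  ✓
1 ≤ 2 ≤ 3 (triangle on l)  ✓
L = 2 + 1 + 2 = 5 (odd)  ✗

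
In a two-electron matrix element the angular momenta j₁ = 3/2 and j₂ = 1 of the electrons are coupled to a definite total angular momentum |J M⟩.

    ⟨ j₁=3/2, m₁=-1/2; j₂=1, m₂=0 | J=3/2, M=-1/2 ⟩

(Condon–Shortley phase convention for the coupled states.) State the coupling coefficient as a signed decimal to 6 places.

j₁+j₂−J=1  J+j₁−j₂=2  J−j₁+j₂=1  j₁+j₂+J+1=5
(j₁±m₁, j₂±m₂, J±M) = (1,2,1,1,1,2)
P² = 4/15
sum k=0..1:
  [0] +1/2 = 1/2
  [1] −1/1 = -1
S = -1/2
C² = P²·S² = 1/15 ; C = -0.258199

−√(1/15) = -0.258199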